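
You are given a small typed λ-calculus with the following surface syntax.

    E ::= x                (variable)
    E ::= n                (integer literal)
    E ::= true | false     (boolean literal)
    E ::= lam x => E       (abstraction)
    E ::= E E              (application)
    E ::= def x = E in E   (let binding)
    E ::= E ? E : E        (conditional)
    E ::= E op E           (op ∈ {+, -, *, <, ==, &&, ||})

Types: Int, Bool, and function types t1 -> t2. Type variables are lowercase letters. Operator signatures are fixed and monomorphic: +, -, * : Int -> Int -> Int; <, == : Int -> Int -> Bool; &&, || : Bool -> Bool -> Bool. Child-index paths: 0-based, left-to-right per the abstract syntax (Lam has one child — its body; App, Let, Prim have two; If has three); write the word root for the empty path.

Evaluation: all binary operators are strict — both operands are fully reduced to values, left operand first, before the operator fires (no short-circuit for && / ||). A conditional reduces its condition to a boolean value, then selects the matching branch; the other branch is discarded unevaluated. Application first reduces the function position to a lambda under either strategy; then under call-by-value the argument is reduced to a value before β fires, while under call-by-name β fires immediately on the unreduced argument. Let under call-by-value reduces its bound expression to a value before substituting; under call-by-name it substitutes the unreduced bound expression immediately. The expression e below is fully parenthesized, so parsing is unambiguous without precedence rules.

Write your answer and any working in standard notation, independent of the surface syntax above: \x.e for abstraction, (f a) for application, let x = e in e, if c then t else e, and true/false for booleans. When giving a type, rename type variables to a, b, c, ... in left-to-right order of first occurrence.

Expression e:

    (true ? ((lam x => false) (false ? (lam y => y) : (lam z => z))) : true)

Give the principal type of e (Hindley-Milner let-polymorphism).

Working:
  unify Bool ~ Bool
\x._ : a -> Bool
  unify Bool ~ Bool
y : b
\y._ : b -> b
z : c
\z._ : c -> c
  unify b -> b ~ c -> c
  unify b ~ c
  unify c ~ c
  unify a -> Bool ~ (c -> c) -> d
  unify a ~ c -> c
  unify Bool ~ d
_ _ : Bool
  unify Bool ~ Bool

Answer: Bool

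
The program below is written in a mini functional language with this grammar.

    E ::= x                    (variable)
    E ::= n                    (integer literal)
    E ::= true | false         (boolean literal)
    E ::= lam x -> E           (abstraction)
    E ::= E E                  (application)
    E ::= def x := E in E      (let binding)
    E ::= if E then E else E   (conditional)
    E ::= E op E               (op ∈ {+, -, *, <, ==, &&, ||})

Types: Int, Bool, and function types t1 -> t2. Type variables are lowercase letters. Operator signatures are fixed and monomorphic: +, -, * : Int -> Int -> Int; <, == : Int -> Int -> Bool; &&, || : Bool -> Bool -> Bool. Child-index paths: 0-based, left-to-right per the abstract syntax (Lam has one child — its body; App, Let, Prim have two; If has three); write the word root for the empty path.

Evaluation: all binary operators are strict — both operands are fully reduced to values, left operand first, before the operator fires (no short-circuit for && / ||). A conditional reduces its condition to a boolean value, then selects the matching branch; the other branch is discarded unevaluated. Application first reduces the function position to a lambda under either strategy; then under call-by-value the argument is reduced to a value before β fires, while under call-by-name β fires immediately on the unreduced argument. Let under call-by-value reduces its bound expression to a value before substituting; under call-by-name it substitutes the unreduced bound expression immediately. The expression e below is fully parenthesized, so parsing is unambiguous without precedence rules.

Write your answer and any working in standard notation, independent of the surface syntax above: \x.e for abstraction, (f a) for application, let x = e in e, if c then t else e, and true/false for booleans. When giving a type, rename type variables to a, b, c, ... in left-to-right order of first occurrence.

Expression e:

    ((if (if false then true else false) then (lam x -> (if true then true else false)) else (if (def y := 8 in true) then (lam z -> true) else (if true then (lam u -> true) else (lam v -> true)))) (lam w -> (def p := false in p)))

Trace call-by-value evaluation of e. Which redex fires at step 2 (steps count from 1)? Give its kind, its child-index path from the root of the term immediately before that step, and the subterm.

Answer: if at 0 : (if false then (\x.(if true then true else false)) else (if (let y = 8 in true) then (\z.true) else (if true then (\u.true) else (\v.true))))

Working:
step 0: ((if (if false then true else false) then (\x.(if true then true else false)) else (if (let y = 8 in true) then (\z.true) else (if true then (\u.true) else (\v.true)))) (\w.(let p = false in p)))
step 1: [if@0.0] ((if false then (\x.(if true then true else false)) else (if (let y = 8 in true) then (\z.true) else (if true then (\u.true) else (\v.true)))) (\w.(let p = false in p)))
step 2: [if@0] ((if (let y = 8 in true) then (\z.true) else (if true then (\u.true) else (\v.true))) (\w.(let p = false in p)))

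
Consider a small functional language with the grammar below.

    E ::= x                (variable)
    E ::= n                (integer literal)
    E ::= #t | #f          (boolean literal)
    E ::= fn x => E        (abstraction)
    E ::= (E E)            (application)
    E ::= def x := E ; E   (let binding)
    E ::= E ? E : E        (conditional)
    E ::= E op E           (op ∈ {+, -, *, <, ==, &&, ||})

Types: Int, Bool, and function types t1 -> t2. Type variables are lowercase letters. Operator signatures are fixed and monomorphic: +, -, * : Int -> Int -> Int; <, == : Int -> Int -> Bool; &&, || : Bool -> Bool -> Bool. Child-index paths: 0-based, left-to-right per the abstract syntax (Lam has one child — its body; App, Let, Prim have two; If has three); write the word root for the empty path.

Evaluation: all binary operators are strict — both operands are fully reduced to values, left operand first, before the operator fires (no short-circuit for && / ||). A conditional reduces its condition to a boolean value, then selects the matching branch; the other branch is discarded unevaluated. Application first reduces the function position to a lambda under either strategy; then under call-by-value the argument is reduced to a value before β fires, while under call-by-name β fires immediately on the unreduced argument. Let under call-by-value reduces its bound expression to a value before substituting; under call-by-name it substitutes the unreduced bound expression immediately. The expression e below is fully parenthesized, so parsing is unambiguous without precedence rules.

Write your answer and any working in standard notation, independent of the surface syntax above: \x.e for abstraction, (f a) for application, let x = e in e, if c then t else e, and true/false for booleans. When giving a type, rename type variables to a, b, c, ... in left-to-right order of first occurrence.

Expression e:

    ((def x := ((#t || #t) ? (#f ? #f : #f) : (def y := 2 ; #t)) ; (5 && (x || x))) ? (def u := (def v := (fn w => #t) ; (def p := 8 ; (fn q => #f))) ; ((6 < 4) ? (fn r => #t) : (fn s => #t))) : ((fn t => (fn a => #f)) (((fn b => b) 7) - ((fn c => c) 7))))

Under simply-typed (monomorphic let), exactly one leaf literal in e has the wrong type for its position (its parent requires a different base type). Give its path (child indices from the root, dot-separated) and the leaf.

Derivation:
  unify Bool ~ Bool
  unify Bool ~ Bool
  unify Bool ~ Bool
  unify Bool ~ Bool
  unify Bool ~ Bool
let y : Int
  unify Bool ~ Bool
let x : Bool
  unify Int ~ Bool
  FAIL: mismatch Int ~ Bool

Answer: 0.1.0 : 5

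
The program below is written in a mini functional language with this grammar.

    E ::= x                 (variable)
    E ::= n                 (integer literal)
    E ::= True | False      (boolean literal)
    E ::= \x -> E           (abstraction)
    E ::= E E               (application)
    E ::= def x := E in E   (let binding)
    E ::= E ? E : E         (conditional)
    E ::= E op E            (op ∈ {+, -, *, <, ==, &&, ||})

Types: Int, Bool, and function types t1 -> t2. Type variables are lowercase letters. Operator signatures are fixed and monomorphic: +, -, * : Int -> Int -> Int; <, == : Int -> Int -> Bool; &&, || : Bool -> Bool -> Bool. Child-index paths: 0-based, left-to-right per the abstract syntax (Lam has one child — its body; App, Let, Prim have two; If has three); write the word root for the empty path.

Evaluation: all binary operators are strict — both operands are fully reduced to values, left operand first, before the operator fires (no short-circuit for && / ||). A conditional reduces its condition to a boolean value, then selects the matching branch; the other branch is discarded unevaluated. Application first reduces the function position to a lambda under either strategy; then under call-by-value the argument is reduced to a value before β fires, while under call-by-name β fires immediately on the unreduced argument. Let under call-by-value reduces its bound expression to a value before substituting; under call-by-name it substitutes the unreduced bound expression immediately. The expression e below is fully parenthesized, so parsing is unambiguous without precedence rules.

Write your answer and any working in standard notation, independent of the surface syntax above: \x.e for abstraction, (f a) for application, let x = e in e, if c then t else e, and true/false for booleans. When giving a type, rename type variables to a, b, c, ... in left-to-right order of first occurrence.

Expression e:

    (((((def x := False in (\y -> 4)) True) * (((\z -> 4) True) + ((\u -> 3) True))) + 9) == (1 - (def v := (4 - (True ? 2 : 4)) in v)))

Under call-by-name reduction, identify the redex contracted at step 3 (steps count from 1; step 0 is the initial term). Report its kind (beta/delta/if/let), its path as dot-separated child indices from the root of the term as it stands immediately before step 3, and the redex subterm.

Derivation:
step 0: (((((let x = false in (\y.4)) true) * (((\z.4) true) + ((\u.3) true))) + 9) == (1 - (let v = (4 - (if true then 2 else 4)) in v)))
step 1: [let@0.0.0.0] (((((\y.4) true) * (((\z.4) true) + ((\u.3) true))) + 9) == (1 - (let v = (4 - (if true then 2 else 4)) in v)))
step 2: [beta@0.0.0] (((4 * (((\z.4) true) + ((\u.3) true))) + 9) == (1 - (let v = (4 - (if true then 2 else 4)) in v)))
step 3: [beta@0.0.1.0] (((4 * (4 + ((\u.3) true))) + 9) == (1 - (let v = (4 - (if true then 2 else 4)) in v)))

Answer: beta at 0.0.1.0 : ((\z.4) true)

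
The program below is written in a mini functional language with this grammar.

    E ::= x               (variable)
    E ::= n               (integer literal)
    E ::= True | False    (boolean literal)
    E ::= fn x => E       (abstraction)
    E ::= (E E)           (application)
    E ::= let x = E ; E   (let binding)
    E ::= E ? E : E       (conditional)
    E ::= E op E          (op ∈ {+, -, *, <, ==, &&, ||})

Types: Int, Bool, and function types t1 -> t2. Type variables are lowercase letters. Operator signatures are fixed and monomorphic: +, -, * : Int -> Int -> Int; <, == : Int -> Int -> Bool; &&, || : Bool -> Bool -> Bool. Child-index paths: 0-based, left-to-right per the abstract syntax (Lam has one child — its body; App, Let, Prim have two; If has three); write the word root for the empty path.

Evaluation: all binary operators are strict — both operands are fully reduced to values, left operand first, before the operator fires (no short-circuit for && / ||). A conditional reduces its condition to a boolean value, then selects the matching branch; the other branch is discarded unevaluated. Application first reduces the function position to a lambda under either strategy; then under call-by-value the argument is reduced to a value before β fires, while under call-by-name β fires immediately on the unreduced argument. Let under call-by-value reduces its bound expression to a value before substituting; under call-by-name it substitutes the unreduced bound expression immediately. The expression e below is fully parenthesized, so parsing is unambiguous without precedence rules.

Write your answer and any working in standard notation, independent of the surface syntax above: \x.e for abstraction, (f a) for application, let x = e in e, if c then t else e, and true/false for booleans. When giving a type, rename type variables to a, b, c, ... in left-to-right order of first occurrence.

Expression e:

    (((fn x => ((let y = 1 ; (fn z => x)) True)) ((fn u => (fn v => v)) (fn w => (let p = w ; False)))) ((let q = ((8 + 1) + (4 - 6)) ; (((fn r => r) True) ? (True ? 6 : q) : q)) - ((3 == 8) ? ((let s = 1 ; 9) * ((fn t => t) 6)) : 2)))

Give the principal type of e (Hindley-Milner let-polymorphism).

Answer: Int

Derivation:
let y : Int
x : a
\z._ : b -> a
  unify b -> a ~ Bool -> c
  unify b ~ Bool
  unify a ~ c
_ _ : c
\x._ : c -> c
v : e
\v._ : e -> e
\u._ : d -> e -> e
w : f
let p : f
\w._ : f -> Bool
  unify d -> e -> e ~ (f -> Bool) -> g
  unify d ~ f -> Bool
  unify e -> e ~ g
_ _ : e -> e
  unify c -> c ~ (e -> e) -> h
  unify c ~ e -> e
  unify e -> e ~ h
_ _ : e -> e
  unify Int ~ Int
  unify Int ~ Int
  unify Int ~ Int
  unify Int ~ Int
  unify Int ~ Int
  unify Int ~ Int
let q : Int
r : i
\r._ : i -> i
  unify i -> i ~ Bool -> j
  unify i ~ Bool
  unify Bool ~ j
_ _ : Bool
  unify Bool ~ Bool
  unify Bool ~ Bool
q : Int
  unify Int ~ Int
q : Int
  unify Int ~ Int
  unify Int ~ Int
  unify Int ~ Int
  unify Int ~ Int
  unify Bool ~ Bool
let s : Int
  unify Int ~ Int
t : k
\t._ : k -> k
  unify k -> k ~ Int -> l
  unify k ~ Int
  unify Int ~ l
_ _ : Int
  unify Int ~ Int
  unify Int ~ Int
  unify Int ~ Int
  unify e -> e ~ Int -> m
  unify e ~ Int
  unify Int ~ m
_ _ : Int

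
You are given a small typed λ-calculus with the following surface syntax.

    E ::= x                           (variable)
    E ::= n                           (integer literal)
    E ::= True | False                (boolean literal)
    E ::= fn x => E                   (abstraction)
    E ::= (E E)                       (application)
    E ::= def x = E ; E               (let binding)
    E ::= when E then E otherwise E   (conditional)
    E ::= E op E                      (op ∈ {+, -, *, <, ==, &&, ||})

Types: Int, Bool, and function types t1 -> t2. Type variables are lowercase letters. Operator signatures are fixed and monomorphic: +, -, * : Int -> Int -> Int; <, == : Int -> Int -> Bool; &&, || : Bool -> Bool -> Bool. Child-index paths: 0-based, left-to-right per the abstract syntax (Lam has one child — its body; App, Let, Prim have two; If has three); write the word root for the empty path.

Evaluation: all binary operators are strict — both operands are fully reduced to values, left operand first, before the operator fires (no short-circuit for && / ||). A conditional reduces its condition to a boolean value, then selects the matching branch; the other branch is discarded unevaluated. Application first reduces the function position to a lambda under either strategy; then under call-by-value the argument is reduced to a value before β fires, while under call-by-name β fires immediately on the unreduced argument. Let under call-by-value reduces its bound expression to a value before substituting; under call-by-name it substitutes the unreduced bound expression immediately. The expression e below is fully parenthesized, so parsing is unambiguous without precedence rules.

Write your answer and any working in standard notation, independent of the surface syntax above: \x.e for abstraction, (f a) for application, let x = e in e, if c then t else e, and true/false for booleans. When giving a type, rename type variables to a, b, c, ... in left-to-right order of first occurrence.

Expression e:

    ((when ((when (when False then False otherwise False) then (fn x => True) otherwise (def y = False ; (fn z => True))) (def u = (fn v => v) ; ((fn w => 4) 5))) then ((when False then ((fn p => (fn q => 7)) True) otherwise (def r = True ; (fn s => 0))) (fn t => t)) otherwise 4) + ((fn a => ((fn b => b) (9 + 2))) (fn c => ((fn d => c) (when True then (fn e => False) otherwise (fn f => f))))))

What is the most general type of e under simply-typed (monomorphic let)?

Trace:
  unify Bool ~ Bool
  unify Bool ~ Bool
  unify Bool ~ Bool
\x._ : a -> Bool
let y : Bool
\z._ : b -> Bool
  unify a -> Bool ~ b -> Bool
  unify a ~ b
  unify Bool ~ Bool
v : c
\v._ : c -> c
let u : c -> c
\w._ : d -> Int
  unify d -> Int ~ Int -> e
  unify d ~ Int
  unify Int ~ e
_ _ : Int
  unify b -> Bool ~ Int -> f
  unify b ~ Int
  unify Bool ~ f
_ _ : Bool
  unify Bool ~ Bool
  unify Bool ~ Bool
\q._ : h -> Int
\p._ : g -> h -> Int
  unify g -> h -> Int ~ Bool -> i
  unify g ~ Bool
  unify h -> Int ~ i
_ _ : h -> Int
let r : Bool
\s._ : j -> Int
  unify h -> Int ~ j -> Int
  unify h ~ j
  unify Int ~ Int
t : k
\t._ : k -> k
  unify j -> Int ~ (k -> k) -> l
  unify j ~ k -> k
  unify Int ~ l
_ _ : Int
  unify Int ~ Int
  unify Int ~ Int
b : n
\b._ : n -> n
  unify Int ~ Int
  unify Int ~ Int
  unify n -> n ~ Int -> o
  unify n ~ Int
  unify Int ~ o
_ _ : Int
\a._ : m -> Int
c : p
\d._ : q -> p
  unify Bool ~ Bool
\e._ : r -> Bool
f : s
\f._ : s -> s
  unify r -> Bool ~ s -> s
  unify r ~ s
  unify Bool ~ s
  unify q -> p ~ (Bool -> Bool) -> t
  unify q ~ Bool -> Bool
  unify p ~ t
_ _ : t
\c._ : t -> t
  unify m -> Int ~ (t -> t) -> u
  unify m ~ t -> t
  unify Int ~ u
_ _ : Int
  unify Int ~ Int

Answer: Int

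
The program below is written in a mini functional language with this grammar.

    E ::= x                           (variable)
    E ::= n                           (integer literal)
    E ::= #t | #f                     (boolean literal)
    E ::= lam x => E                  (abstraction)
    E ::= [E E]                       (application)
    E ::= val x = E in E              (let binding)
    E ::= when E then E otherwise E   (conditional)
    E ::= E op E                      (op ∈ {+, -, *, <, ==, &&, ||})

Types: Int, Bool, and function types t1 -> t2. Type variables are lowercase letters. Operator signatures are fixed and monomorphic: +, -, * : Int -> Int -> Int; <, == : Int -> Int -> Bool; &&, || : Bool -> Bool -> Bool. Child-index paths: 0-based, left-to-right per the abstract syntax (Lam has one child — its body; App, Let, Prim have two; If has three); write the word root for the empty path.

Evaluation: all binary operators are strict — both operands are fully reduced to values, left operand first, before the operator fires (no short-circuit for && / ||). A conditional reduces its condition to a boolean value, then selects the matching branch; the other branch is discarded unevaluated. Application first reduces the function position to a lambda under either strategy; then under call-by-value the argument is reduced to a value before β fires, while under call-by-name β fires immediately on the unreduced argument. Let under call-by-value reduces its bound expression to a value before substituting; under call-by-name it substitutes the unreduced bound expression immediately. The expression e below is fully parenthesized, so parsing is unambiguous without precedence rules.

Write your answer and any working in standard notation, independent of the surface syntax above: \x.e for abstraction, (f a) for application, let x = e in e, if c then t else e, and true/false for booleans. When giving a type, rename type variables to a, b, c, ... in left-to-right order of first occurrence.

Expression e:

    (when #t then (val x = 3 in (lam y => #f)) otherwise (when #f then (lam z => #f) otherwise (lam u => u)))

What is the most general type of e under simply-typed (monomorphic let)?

Working:
  unify Bool ~ Bool
let x : Int
\y._ : a -> Bool
  unify Bool ~ Bool
\z._ : b -> Bool
u : c
\u._ : c -> c
  unify b -> Bool ~ c -> c
  unify b ~ c
  unify Bool ~ c
  unify a -> Bool ~ Bool -> Bool
  unify a ~ Bool
  unify Bool ~ Bool

Answer: Bool -> Bool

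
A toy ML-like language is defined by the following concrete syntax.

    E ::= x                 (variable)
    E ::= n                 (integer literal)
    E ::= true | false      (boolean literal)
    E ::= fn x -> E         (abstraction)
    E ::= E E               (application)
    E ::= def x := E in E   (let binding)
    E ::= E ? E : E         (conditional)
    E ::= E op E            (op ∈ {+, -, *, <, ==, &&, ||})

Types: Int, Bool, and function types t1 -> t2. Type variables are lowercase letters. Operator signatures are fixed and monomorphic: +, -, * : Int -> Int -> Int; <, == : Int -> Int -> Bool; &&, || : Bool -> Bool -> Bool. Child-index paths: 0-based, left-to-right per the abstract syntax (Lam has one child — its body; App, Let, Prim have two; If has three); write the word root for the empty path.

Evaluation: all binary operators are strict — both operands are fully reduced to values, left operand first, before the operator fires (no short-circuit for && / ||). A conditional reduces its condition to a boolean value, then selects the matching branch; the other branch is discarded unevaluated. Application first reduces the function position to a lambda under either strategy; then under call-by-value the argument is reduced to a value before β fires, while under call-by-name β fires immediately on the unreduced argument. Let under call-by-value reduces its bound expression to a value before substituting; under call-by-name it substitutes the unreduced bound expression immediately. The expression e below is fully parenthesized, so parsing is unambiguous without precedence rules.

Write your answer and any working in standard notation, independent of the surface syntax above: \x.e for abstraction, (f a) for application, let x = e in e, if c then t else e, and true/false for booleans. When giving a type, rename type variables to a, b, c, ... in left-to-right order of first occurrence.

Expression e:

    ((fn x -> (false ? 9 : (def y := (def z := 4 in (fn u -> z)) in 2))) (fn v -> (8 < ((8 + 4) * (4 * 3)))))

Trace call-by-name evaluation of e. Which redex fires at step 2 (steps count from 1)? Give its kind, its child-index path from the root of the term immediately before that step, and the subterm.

Answer: if at root : (if false then 9 else (let y = (let z = 4 in (\u.z)) in 2))

Working:
step 0: ((\x.(if false then 9 else (let y = (let z = 4 in (\u.z)) in 2))) (\v.(8 < ((8 + 4) * (4 * 3)))))
step 1: [beta@root] (if false then 9 else (let y = (let z = 4 in (\u.z)) in 2))
step 2: [if@root] (let y = (let z = 4 in (\u.z)) in 2)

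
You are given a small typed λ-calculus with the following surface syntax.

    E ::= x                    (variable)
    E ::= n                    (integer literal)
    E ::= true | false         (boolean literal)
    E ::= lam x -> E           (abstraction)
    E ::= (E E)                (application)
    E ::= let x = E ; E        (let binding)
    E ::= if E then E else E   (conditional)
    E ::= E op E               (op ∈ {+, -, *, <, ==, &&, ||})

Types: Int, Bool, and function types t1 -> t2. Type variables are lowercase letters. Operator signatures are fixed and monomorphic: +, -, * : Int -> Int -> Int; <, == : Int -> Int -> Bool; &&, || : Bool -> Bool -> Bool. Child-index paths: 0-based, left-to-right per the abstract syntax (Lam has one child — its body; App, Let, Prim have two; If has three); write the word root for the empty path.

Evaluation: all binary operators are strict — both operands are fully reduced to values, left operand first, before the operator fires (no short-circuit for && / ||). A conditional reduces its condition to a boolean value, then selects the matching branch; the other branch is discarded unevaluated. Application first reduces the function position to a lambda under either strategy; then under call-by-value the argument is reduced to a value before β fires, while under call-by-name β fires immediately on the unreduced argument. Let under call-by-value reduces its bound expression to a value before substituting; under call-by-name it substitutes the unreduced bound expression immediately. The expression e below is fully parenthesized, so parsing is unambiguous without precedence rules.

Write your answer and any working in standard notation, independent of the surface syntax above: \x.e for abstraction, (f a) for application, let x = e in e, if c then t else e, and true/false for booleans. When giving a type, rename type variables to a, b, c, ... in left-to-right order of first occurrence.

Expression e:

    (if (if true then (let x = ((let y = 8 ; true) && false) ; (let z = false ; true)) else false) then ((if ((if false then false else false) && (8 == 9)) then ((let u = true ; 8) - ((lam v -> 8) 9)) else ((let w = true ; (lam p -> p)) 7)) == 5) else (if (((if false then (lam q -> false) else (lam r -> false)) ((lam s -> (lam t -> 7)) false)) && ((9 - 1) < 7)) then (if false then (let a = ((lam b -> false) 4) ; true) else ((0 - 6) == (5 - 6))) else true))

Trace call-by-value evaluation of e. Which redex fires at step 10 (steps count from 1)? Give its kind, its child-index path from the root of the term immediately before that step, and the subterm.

Answer: if at 0 : (if false then ((let u = true in 8) - ((\v.8) 9)) else ((let w = true in (\p.p)) 7))

Trace:
step 0: (if (if true then (let x = ((let y = 8 in true) && false) in (let z = false in true)) else false) then ((if ((if false then false else false) && (8 == 9)) then ((let u = true in 8) - ((\v.8) 9)) else ((let w = true in (\p.p)) 7)) == 5) else (if (((if false then (\q.false) else (\r.false)) ((\s.(\t.7)) false)) && ((9 - 1) < 7)) then (if false then (let a = ((\b.false) 4) in true) else ((0 - 6) == (5 - 6))) else true))
step 1: [if@0] (if (let x = ((let y = 8 in true) && false) in (let z = false in true)) then ((if ((if false then false else false) && (8 == 9)) then ((let u = true in 8) - ((\v.8) 9)) else ((let w = true in (\p.p)) 7)) == 5) else (if (((if false then (\q.false) else (\r.false)) ((\s.(\t.7)) false)) && ((9 - 1) < 7)) then (if false then (let a = ((\b.false) 4) in true) else ((0 - 6) == (5 - 6))) else true))
step 2: [let@0.0.0] (if (let x = (true && false) in (let z = false in true)) then ((if ((if false then false else false) && (8 == 9)) then ((let u = true in 8) - ((\v.8) 9)) else ((let w = true in (\p.p)) 7)) == 5) else (if (((if false then (\q.false) else (\r.false)) ((\s.(\t.7)) false)) && ((9 - 1) < 7)) then (if false then (let a = ((\b.false) 4) in true) else ((0 - 6) == (5 - 6))) else true))
step 3: [delta@0.0] (if (let x = false in (let z = false in true)) then ((if ((if false then false else false) && (8 == 9)) then ((let u = true in 8) - ((\v.8) 9)) else ((let w = true in (\p.p)) 7)) == 5) else (if (((if false then (\q.false) else (\r.false)) ((\s.(\t.7)) false)) && ((9 - 1) < 7)) then (if false then (let a = ((\b.false) 4) in true) else ((0 - 6) == (5 - 6))) else true))
step 4: [let@0] (if (let z = false in true) then ((if ((if false then false else false) && (8 == 9)) then ((let u = true in 8) - ((\v.8) 9)) else ((let w = true in (\p.p)) 7)) == 5) else (if (((if false then (\q.false) else (\r.false)) ((\s.(\t.7)) false)) && ((9 - 1) < 7)) then (if false then (let a = ((\b.false) 4) in true) else ((0 - 6) == (5 - 6))) else true))
step 5: [let@0] (if true then ((if ((if false then false else false) && (8 == 9)) then ((let u = true in 8) - ((\v.8) 9)) else ((let w = true in (\p.p)) 7)) == 5) else (if (((if false then (\q.false) else (\r.false)) ((\s.(\t.7)) false)) && ((9 - 1) < 7)) then (if false then (let a = ((\b.false) 4) in true) else ((0 - 6) == (5 - 6))) else true))
step 6: [if@root] ((if ((if false then false else false) && (8 == 9)) then ((let u = true in 8) - ((\v.8) 9)) else ((let w = true in (\p.p)) 7)) == 5)
step 7: [if@0.0.0] ((if (false && (8 == 9)) then ((let u = true in 8) - ((\v.8) 9)) else ((let w = true in (\p.p)) 7)) == 5)
step 8: [delta@0.0.1] ((if (false && false) then ((let u = true in 8) - ((\v.8) 9)) else ((let w = true in (\p.p)) 7)) == 5)
step 9: [delta@0.0] ((if false then ((let u = true in 8) - ((\v.8) 9)) else ((let w = true in (\p.p)) 7)) == 5)
step 10: [if@0] (((let w = true in (\p.p)) 7) == 5)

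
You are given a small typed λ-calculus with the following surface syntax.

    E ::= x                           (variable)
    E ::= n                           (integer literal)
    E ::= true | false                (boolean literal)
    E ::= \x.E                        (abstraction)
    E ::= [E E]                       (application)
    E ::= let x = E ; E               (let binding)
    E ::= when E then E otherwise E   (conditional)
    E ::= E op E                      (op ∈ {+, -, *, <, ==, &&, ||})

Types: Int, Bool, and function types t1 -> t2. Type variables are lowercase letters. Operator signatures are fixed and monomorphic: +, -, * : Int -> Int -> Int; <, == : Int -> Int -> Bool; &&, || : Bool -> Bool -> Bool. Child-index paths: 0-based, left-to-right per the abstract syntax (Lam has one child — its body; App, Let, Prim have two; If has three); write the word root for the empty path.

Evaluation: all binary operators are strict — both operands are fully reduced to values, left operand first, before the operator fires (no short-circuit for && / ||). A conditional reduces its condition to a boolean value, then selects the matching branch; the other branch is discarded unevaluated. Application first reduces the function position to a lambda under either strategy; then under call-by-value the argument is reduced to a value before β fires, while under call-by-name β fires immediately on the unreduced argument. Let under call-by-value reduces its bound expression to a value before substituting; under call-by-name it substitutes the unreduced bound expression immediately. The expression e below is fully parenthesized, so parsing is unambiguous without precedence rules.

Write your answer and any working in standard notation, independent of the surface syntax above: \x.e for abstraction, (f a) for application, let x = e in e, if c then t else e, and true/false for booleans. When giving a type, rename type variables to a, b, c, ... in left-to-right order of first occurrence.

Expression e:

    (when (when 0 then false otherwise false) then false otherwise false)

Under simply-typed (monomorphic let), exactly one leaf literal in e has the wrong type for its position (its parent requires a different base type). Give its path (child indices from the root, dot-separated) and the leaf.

Answer: 0.0 : 0

Trace:
  unify Int ~ Bool
  FAIL: mismatch Int ~ Bool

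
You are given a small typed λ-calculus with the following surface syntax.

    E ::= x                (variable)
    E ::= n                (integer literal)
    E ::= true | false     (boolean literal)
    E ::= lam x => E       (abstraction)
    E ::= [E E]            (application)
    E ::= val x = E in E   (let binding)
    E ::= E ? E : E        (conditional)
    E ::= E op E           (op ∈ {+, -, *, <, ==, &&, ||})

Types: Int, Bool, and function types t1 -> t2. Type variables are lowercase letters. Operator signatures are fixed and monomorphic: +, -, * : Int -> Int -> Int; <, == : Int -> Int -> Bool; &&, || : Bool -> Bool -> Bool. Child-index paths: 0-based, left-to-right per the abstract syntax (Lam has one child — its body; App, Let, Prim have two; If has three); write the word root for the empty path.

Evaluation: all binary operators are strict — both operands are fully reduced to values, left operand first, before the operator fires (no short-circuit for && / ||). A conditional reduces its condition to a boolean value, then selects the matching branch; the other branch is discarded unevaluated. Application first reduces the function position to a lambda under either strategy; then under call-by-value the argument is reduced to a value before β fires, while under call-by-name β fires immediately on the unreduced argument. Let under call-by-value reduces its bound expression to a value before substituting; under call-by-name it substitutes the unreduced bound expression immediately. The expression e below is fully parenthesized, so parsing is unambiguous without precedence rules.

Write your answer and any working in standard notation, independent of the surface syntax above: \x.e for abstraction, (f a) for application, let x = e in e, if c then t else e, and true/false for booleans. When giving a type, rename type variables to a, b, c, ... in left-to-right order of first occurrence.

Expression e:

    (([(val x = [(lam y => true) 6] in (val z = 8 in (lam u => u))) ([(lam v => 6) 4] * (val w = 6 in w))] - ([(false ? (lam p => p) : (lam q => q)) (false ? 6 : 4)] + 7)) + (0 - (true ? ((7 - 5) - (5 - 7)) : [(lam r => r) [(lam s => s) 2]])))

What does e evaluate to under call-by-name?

Trace:
step 0: ((((let x = ((\y.true) 6) in (let z = 8 in (\u.u))) (((\v.6) 4) * (let w = 6 in w))) - (((if false then (\p.p) else (\q.q)) (if false then 6 else 4)) + 7)) + (0 - (if true then ((7 - 5) - (5 - 7)) else ((\r.r) ((\s.s) 2)))))
step 1: [let@0.0.0] ((((let z = 8 in (\u.u)) (((\v.6) 4) * (let w = 6 in w))) - (((if false then (\p.p) else (\q.q)) (if false then 6 else 4)) + 7)) + (0 - (if true then ((7 - 5) - (5 - 7)) else ((\r.r) ((\s.s) 2)))))
step 2: [let@0.0.0] ((((\u.u) (((\v.6) 4) * (let w = 6 in w))) - (((if false then (\p.p) else (\q.q)) (if false then 6 else 4)) + 7)) + (0 - (if true then ((7 - 5) - (5 - 7)) else ((\r.r) ((\s.s) 2)))))
step 3: [beta@0.0] (((((\v.6) 4) * (let w = 6 in w)) - (((if false then (\p.p) else (\q.q)) (if false then 6 else 4)) + 7)) + (0 - (if true then ((7 - 5) - (5 - 7)) else ((\r.r) ((\s.s) 2)))))
step 4: [beta@0.0.0] (((6 * (let w = 6 in w)) - (((if false then (\p.p) else (\q.q)) (if false then 6 else 4)) + 7)) + (0 - (if true then ((7 - 5) - (5 - 7)) else ((\r.r) ((\s.s) 2)))))
step 5: [let@0.0.1] (((6 * 6) - (((if false then (\p.p) else (\q.q)) (if false then 6 else 4)) + 7)) + (0 - (if true then ((7 - 5) - (5 - 7)) else ((\r.r) ((\s.s) 2)))))
step 6: [delta@0.0] ((36 - (((if false then (\p.p) else (\q.q)) (if false then 6 else 4)) + 7)) + (0 - (if true then ((7 - 5) - (5 - 7)) else ((\r.r) ((\s.s) 2)))))
step 7: [if@0.1.0.0] ((36 - (((\q.q) (if false then 6 else 4)) + 7)) + (0 - (if true then ((7 - 5) - (5 - 7)) else ((\r.r) ((\s.s) 2)))))
step 8: [beta@0.1.0] ((36 - ((if false then 6 else 4) + 7)) + (0 - (if true then ((7 - 5) - (5 - 7)) else ((\r.r) ((\s.s) 2)))))
step 9: [if@0.1.0] ((36 - (4 + 7)) + (0 - (if true then ((7 - 5) - (5 - 7)) else ((\r.r) ((\s.s) 2)))))
step 10: [delta@0.1] ((36 - 11) + (0 - (if true then ((7 - 5) - (5 - 7)) else ((\r.r) ((\s.s) 2)))))
step 11: [delta@0] (25 + (0 - (if true then ((7 - 5) - (5 - 7)) else ((\r.r) ((\s.s) 2)))))
step 12: [if@1.1] (25 + (0 - ((7 - 5) - (5 - 7))))
step 13: [delta@1.1.0] (25 + (0 - (2 - (5 - 7))))
step 14: [delta@1.1.1] (25 + (0 - (2 - -2)))
step 15: [delta@1.1] (25 + (0 - 4))
step 16: [delta@1] (25 + -4)
step 17: [delta@root] 21

Answer: 21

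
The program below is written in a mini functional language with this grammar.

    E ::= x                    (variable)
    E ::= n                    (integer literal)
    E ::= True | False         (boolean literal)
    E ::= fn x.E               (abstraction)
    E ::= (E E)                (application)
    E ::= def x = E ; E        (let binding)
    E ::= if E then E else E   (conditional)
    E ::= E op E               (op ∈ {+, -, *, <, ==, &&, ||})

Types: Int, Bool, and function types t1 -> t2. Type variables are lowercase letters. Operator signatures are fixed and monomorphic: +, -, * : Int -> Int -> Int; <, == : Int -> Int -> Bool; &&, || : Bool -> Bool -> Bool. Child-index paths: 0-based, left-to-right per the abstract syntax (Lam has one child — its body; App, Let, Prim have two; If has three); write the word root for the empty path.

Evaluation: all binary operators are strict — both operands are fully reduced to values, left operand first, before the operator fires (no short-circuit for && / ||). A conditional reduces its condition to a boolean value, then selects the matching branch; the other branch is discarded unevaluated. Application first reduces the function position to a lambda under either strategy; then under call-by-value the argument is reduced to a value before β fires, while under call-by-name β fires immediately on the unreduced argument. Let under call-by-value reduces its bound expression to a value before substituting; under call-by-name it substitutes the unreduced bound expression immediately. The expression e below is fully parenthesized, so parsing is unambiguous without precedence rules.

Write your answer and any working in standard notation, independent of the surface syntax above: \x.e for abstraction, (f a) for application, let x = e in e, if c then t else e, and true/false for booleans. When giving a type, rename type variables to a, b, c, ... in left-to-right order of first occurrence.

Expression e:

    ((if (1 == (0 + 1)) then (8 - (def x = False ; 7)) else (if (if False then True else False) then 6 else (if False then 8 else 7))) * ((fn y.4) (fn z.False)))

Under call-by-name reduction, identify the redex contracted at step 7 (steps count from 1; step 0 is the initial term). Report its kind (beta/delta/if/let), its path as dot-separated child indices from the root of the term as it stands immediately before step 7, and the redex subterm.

Working:
step 0: ((if (1 == (0 + 1)) then (8 - (let x = false in 7)) else (if (if false then true else false) then 6 else (if false then 8 else 7))) * ((\y.4) (\z.false)))
step 1: [delta@0.0.1] ((if (1 == 1) then (8 - (let x = false in 7)) else (if (if false then true else false) then 6 else (if false then 8 else 7))) * ((\y.4) (\z.false)))
step 2: [delta@0.0] ((if true then (8 - (let x = false in 7)) else (if (if false then true else false) then 6 else (if false then 8 else 7))) * ((\y.4) (\z.false)))
step 3: [if@0] ((8 - (let x = false in 7)) * ((\y.4) (\z.false)))
step 4: [let@0.1] ((8 - 7) * ((\y.4) (\z.false)))
step 5: [delta@0] (1 * ((\y.4) (\z.false)))
step 6: [beta@1] (1 * 4)
step 7: [delta@root] 4

Answer: delta at root : (1 * 4)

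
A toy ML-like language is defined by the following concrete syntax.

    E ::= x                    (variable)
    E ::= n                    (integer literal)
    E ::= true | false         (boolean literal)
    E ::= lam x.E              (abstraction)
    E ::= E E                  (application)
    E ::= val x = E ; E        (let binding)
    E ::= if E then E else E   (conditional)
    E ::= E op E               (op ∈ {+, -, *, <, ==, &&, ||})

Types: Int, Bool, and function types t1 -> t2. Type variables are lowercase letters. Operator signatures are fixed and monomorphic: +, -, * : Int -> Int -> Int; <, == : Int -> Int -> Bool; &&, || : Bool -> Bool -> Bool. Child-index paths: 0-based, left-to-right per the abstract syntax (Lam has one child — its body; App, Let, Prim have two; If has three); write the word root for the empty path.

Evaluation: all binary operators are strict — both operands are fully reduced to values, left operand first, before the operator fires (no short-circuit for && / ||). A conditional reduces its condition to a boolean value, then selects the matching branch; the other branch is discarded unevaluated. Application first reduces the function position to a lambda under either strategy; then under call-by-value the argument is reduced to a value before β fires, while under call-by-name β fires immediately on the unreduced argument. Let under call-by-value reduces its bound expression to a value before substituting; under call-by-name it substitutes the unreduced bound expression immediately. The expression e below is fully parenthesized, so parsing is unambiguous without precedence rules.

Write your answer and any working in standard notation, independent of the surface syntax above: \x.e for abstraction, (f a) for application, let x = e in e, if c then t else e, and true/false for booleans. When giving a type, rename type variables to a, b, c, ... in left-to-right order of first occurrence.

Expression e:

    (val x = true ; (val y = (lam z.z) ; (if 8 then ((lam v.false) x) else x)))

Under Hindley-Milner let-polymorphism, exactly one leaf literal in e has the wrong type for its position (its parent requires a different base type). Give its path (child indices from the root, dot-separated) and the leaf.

Answer: 1.1.0 : 8

Derivation:
let x : Bool
z : a
\z._ : a -> a
let y : forall. a -> a
  unify Int ~ Bool
  FAIL: mismatch Int ~ Bool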